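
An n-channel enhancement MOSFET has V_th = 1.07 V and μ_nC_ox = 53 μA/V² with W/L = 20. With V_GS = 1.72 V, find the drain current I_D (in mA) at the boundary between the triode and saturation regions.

I_D = 0.224 mA

At the boundary V_DS = V_ov = V_GS − V_th = 1.72 − 1.07 = 0.65 V.
k_n = μ_nC_ox · (W/L) = 1.06 mA/V².
I_D = ½ k_n V_ov² = 0.5 × 1.06 × 0.65² = 0.224 mA.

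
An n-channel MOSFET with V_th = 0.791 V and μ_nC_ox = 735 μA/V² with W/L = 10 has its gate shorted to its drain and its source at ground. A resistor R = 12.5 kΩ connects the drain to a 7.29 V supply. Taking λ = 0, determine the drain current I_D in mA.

With gate tied to drain, V_GS = V_DS ≥ V_GS − V_th, so the device is in saturation.
k_n = μ_nC_ox · (W/L) = 7.35 mA/V².
KCL at the drain: ½ k_n (V_GS − V_th)² = (V_DD − V_GS)/R.
Let x = V_GS − 0.791. Then 45.9 x² + x − 6.499 = 0, giving x = 0.365 V (positive root), so V_GS = 1.16 V.
I_D = (V_DD − V_GS)/R = (7.29 − 1.16) / 12.5 = 0.491 mA.

I_D = 0.491 mA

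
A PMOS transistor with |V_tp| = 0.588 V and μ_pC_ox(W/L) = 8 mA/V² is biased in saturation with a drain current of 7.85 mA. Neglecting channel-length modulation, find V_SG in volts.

In saturation I_D = ½ k_p (V_SG − |V_tp|)², so V_SG − |V_tp| = √(2 I_D / k_p) = √(2 × 7.85 / 8) = 1.4 V.
V_SG = 0.588 + 1.4 = 1.99 V.

V_SG = 1.99 V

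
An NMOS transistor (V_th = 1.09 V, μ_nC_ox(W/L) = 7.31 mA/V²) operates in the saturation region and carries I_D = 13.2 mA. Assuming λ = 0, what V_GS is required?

In saturation I_D = ½ k_n (V_GS − V_th)², so V_GS − V_th = √(2 I_D / k_n) = √(2 × 13.2 / 7.31) = 1.9 V.
V_GS = 1.09 + 1.9 = 2.99 V.

V_GS = 2.99 V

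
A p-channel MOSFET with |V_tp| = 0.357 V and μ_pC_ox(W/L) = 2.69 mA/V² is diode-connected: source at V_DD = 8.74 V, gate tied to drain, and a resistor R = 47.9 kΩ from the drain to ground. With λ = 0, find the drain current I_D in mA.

I_D = 0.168 mA

With gate tied to drain, V_SG = V_SD ≥ V_SG − |V_tp|, so the device is in saturation.
KCL at the drain: ½ k_p (V_SG − |V_tp|)² = (V_DD − V_SG)/R.
Let x = V_SG − 0.357. Then 64.4 x² + x − 8.383 = 0, giving x = 0.353 V (positive root), so V_SG = 0.71 V.
I_D = (V_DD − V_SG)/R = (8.74 − 0.71) / 47.9 = 0.168 mA.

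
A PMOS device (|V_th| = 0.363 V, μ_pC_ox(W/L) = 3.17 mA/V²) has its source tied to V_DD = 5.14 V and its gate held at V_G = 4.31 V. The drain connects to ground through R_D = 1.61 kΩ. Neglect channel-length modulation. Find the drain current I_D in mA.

V_SG = V_DD − V_G = 5.14 − 4.31 = 0.83 V, so V_ov = 0.83 − 0.363 = 0.467 V.
Assume saturation: I_D = ½ k_p V_ov² = 0.5 × 3.17 × 0.467² = 0.346 mA, giving V_SD = V_DD − I_D R_D = 5.14 − 0.346 × 1.61 = 4.58 V.
V_SD = 4.58 V ≥ V_ov = 0.467 V, confirming saturation.

I_D = 0.346 mA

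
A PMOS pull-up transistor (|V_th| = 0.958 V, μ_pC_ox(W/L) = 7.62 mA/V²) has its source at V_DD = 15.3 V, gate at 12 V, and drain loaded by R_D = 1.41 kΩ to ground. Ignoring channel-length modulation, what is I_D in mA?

V_SG = V_DD − V_G = 15.3 − 12 = 3.3 V, so V_ov = 3.3 − 0.958 = 2.34 V.
Assume saturation: I_D = ½ k_p V_ov² = 0.5 × 7.62 × 2.34² = 20.9 mA, giving V_SD = V_DD − I_D R_D = 15.3 − 20.9 × 1.41 = -14.2 V.
But -14.2 V < V_ov = 2.34 V, so the device is actually in triode.
In triode I_D = k_p[V_ov V_SD − ½ V_SD²] and I_D = (V_DD − V_SD)/R_D. Equating: 5.37 V_SD² − 26.16 V_SD + 15.3 = 0, giving V_SD = 0.68 V (the root below V_ov).
I_D = (15.3 − 0.68) / 1.41 = 10.4 mA.

I_D = 10.4 mA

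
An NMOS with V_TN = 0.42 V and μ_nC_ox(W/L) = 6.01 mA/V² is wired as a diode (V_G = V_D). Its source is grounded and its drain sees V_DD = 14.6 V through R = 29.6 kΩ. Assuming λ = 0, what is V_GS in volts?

V_GS = 0.814 V

With gate tied to drain, V_GS = V_DS ≥ V_GS − V_TN, so the device is in saturation.
KCL at the drain: ½ k_n (V_GS − V_TN)² = (V_DD − V_GS)/R.
Let x = V_GS − 0.42. Then 88.9 x² + x − 14.18 = 0, giving x = 0.394 V (positive root), so V_GS = 0.814 V.
I_D = (V_DD − V_GS)/R = (14.6 − 0.814) / 29.6 = 0.466 mA.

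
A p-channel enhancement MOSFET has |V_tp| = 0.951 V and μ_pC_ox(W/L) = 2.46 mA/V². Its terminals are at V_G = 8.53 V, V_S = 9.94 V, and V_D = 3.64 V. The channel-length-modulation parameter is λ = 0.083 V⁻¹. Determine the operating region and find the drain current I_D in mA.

Saturation; I_D = 0.395 mA

V_SG = V_S − V_G = 9.94 − 8.53 = 1.41 V; V_SD = V_S − V_D = 9.94 − 3.64 = 6.3 V.
V_ov = V_SG − |V_tp| = 1.41 − 0.951 = 0.459 V.
Since V_SD = 6.3 V ≥ V_ov = 0.459 V, the device is in saturation.
I_D = ½ k_p V_ov² (1 + λ V_SD) = 0.5 × 2.46 × 0.459² × (1 + 0.083 × 6.3) = 0.395 mA.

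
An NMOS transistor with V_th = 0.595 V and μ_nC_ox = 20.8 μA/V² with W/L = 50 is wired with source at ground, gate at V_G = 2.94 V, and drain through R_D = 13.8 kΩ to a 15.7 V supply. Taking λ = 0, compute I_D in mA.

V_GS = V_G = 2.94 V, so V_ov = 2.94 − 0.595 = 2.34 V.
k_n = μ_nC_ox · (W/L) = 1.04 mA/V².
Assume saturation: I_D = ½ k_n V_ov² = 0.5 × 1.04 × 2.34² = 2.86 mA, giving V_DS = V_DD − I_D R_D = 15.7 − 2.86 × 13.8 = -23.8 V.
But -23.8 V < V_ov = 2.34 V, so the device is actually in triode.
In triode I_D = k_n[V_ov V_DS − ½ V_DS²] and I_D = (V_DD − V_DS)/R_D. Equating: 7.18 V_DS² − 34.66 V_DS + 15.7 = 0, giving V_DS = 0.506 V (the root below V_ov).
I_D = (15.7 − 0.506) / 13.8 = 1.1 mA.

I_D = 1.10 mA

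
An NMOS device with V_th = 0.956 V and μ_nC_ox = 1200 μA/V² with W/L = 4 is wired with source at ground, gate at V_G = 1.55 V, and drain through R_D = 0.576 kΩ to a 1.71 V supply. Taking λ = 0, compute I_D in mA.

I_D = 0.847 mA

V_GS = V_G = 1.55 V, so V_ov = 1.55 − 0.956 = 0.594 V.
k_n = μ_nC_ox · (W/L) = 4.8 mA/V².
Assume saturation: I_D = ½ k_n V_ov² = 0.5 × 4.8 × 0.594² = 0.847 mA, giving V_DS = V_DD − I_D R_D = 1.71 − 0.847 × 0.576 = 1.22 V.
V_DS = 1.22 V ≥ V_ov = 0.594 V, confirming saturation.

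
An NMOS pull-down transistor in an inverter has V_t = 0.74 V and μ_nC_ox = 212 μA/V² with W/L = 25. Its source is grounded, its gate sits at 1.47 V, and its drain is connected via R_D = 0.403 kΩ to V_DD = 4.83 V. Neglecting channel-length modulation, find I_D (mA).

I_D = 1.41 mA

V_GS = V_G = 1.47 V, so V_ov = 1.47 − 0.74 = 0.73 V.
k_n = μ_nC_ox · (W/L) = 5.3 mA/V².
Assume saturation: I_D = ½ k_n V_ov² = 0.5 × 5.3 × 0.73² = 1.41 mA, giving V_DS = V_DD − I_D R_D = 4.83 − 1.41 × 0.403 = 4.26 V.
V_DS = 4.26 V ≥ V_ov = 0.73 V, confirming saturation.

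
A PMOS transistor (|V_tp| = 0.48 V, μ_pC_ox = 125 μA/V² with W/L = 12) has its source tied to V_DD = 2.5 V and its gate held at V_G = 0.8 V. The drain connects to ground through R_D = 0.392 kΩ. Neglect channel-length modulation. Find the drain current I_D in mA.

V_SG = V_DD − V_G = 2.5 − 0.8 = 1.7 V, so V_ov = 1.7 − 0.48 = 1.22 V.
k_p = μ_pC_ox · (W/L) = 1.5 mA/V².
Assume saturation: I_D = ½ k_p V_ov² = 0.5 × 1.5 × 1.22² = 1.12 mA, giving V_SD = V_DD − I_D R_D = 2.5 − 1.12 × 0.392 = 2.06 V.
V_SD = 2.06 V ≥ V_ov = 1.22 V, confirming saturation.

I_D = 1.12 mA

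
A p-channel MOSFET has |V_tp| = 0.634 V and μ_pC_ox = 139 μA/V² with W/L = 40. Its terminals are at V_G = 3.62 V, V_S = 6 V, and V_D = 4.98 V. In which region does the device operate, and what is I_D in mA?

V_SG = V_S − V_G = 6 − 3.62 = 2.38 V; V_SD = V_S − V_D = 6 − 4.98 = 1.02 V.
k_p = μ_pC_ox · (W/L) = 5.56 mA/V².
V_ov = V_SG − |V_tp| = 2.38 − 0.634 = 1.75 V.
Since V_SD = 1.02 V < V_ov = 1.75 V, the device is in the triode region.
I_D = k_p [V_ov · V_SD − ½ V_SD²] = 5.56 × [1.75 × 1.02 − 0.5 × 1.02²] = 7.01 mA.

Triode; I_D = 7.01 mA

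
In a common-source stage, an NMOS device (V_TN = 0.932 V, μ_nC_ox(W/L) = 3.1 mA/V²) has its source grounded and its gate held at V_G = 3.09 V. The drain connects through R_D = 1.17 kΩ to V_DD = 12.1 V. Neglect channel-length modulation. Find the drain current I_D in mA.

V_GS = V_G = 3.09 V, so V_ov = 3.09 − 0.932 = 2.16 V.
Assume saturation: I_D = ½ k_n V_ov² = 0.5 × 3.1 × 2.16² = 7.22 mA, giving V_DS = V_DD − I_D R_D = 12.1 − 7.22 × 1.17 = 3.65 V.
V_DS = 3.65 V ≥ V_ov = 2.16 V, confirming saturation.

I_D = 7.22 mA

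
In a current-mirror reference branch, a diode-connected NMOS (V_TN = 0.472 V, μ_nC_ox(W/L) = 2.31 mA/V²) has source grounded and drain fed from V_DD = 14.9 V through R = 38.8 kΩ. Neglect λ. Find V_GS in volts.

With gate tied to drain, V_GS = V_DS ≥ V_GS − V_TN, so the device is in saturation.
KCL at the drain: ½ k_n (V_GS − V_TN)² = (V_DD − V_GS)/R.
Let x = V_GS − 0.472. Then 44.8 x² + x − 14.43 = 0, giving x = 0.556 V (positive root), so V_GS = 1.03 V.
I_D = (V_DD − V_GS)/R = (14.9 − 1.03) / 38.8 = 0.358 mA.

V_GS = 1.03 V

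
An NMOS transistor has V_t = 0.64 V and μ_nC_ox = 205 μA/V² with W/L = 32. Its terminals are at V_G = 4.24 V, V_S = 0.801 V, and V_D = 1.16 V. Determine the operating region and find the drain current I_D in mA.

V_GS = V_G − V_S = 4.24 − 0.801 = 3.44 V; V_DS = V_D − V_S = 1.16 − 0.801 = 0.359 V.
k_n = μ_nC_ox · (W/L) = 6.56 mA/V².
V_ov = V_GS − V_t = 3.44 − 0.64 = 2.8 V.
Since V_DS = 0.359 V < V_ov = 2.8 V, the device is in the triode region.
I_D = k_n [V_ov · V_DS − ½ V_DS²] = 6.56 × [2.8 × 0.359 − 0.5 × 0.359²] = 6.17 mA.

Triode; I_D = 6.17 mA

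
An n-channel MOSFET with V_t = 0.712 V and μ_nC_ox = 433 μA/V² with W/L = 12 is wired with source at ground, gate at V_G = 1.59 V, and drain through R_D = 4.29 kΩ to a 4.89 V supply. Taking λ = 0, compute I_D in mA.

V_GS = V_G = 1.59 V, so V_ov = 1.59 − 0.712 = 0.878 V.
k_n = μ_nC_ox · (W/L) = 5.196 mA/V².
Assume saturation: I_D = ½ k_n V_ov² = 0.5 × 5.196 × 0.878² = 2 mA, giving V_DS = V_DD − I_D R_D = 4.89 − 2 × 4.29 = -3.7 V.
But -3.7 V < V_ov = 0.878 V, so the device is actually in triode.
In triode I_D = k_n[V_ov V_DS − ½ V_DS²] and I_D = (V_DD − V_DS)/R_D. Equating: 11.1 V_DS² − 20.57 V_DS + 4.89 = 0, giving V_DS = 0.28 V (the root below V_ov).
I_D = (4.89 − 0.28) / 4.29 = 1.07 mA.

I_D = 1.07 mA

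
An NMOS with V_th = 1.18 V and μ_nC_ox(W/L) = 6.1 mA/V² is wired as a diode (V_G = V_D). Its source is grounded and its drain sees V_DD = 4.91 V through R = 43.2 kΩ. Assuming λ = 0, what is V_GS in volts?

With gate tied to drain, V_GS = V_DS ≥ V_GS − V_th, so the device is in saturation.
KCL at the drain: ½ k_n (V_GS − V_th)² = (V_DD − V_GS)/R.
Let x = V_GS − 1.18. Then 132 x² + x − 3.73 = 0, giving x = 0.165 V (positive root), so V_GS = 1.34 V.
I_D = (V_DD − V_GS)/R = (4.91 − 1.34) / 43.2 = 0.0825 mA.

V_GS = 1.34 V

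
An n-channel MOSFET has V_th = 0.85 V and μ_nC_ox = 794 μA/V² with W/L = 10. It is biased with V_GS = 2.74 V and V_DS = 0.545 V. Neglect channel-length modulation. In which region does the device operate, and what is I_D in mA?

k_n = μ_nC_ox · (W/L) = 7.94 mA/V².
V_ov = V_GS − V_th = 2.74 − 0.85 = 1.89 V.
Since V_DS = 0.545 V < V_ov = 1.89 V, the device is in the triode region.
I_D = k_n [V_ov · V_DS − ½ V_DS²] = 7.94 × [1.89 × 0.545 − 0.5 × 0.545²] = 7 mA.

Triode; I_D = 7.00 mA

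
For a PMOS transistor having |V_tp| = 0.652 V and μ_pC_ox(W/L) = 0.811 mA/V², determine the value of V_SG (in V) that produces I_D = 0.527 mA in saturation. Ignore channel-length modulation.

V_SG = 1.79 V

In saturation I_D = ½ k_p (V_SG − |V_tp|)², so V_SG − |V_tp| = √(2 I_D / k_p) = √(2 × 0.527 / 0.811) = 1.14 V.
V_SG = 0.652 + 1.14 = 1.79 V.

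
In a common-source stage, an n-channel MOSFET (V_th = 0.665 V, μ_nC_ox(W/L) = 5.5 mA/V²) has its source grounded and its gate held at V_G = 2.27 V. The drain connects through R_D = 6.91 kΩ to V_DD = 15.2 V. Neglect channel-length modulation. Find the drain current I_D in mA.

I_D = 2.16 mA

V_GS = V_G = 2.27 V, so V_ov = 2.27 − 0.665 = 1.6 V.
Assume saturation: I_D = ½ k_n V_ov² = 0.5 × 5.5 × 1.6² = 7.08 mA, giving V_DS = V_DD − I_D R_D = 15.2 − 7.08 × 6.91 = -33.8 V.
But -33.8 V < V_ov = 1.6 V, so the device is actually in triode.
In triode I_D = k_n[V_ov V_DS − ½ V_DS²] and I_D = (V_DD − V_DS)/R_D. Equating: 19 V_DS² − 62 V_DS + 15.2 = 0, giving V_DS = 0.267 V (the root below V_ov).
I_D = (15.2 − 0.267) / 6.91 = 2.16 mA.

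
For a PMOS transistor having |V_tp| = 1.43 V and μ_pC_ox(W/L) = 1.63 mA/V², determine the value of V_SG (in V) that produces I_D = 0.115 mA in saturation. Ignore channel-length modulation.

V_SG = 1.81 V

In saturation I_D = ½ k_p (V_SG − |V_tp|)², so V_SG − |V_tp| = √(2 I_D / k_p) = √(2 × 0.115 / 1.63) = 0.376 V.
V_SG = 1.43 + 0.376 = 1.81 V.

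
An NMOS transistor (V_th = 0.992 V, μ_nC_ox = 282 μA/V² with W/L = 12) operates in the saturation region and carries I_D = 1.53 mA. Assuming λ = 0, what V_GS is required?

k_n = μ_nC_ox · (W/L) = 3.384 mA/V².
In saturation I_D = ½ k_n (V_GS − V_th)², so V_GS − V_th = √(2 I_D / k_n) = √(2 × 1.53 / 3.384) = 0.951 V.
V_GS = 0.992 + 0.951 = 1.94 V.

V_GS = 1.94 V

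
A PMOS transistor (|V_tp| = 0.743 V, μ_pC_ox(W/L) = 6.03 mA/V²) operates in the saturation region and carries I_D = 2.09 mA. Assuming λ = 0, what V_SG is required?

V_SG = 1.58 V

In saturation I_D = ½ k_p (V_SG − |V_tp|)², so V_SG − |V_tp| = √(2 I_D / k_p) = √(2 × 2.09 / 6.03) = 0.833 V.
V_SG = 0.743 + 0.833 = 1.58 V.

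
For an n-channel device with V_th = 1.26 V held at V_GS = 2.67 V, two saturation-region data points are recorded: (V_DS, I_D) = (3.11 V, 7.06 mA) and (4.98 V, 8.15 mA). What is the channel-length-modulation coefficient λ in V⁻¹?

With V_GS fixed, I_D ∝ (1 + λ V_DS) in saturation, so I_D2/I_D1 = (1 + λ V_DS2)/(1 + λ V_DS1).
8.15/7.06 = 1.154 = (1 + 4.98 λ)/(1 + 3.11 λ).
Solving: λ (I_D1 V_DS2 − I_D2 V_DS1) = I_D2 − I_D1, so λ = (8.15 − 7.06) / (7.06 × 4.98 − 8.15 × 3.11) = 1.09 / 9.81 = 0.111 V⁻¹.

λ = 0.111 V⁻¹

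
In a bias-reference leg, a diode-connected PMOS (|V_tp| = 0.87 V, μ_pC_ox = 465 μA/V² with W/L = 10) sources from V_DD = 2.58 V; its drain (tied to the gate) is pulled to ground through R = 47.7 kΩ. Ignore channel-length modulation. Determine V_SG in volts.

V_SG = 0.990 V

With gate tied to drain, V_SG = V_SD ≥ V_SG − |V_tp|, so the device is in saturation.
k_p = μ_pC_ox · (W/L) = 4.65 mA/V².
KCL at the drain: ½ k_p (V_SG − |V_tp|)² = (V_DD − V_SG)/R.
Let x = V_SG − 0.87. Then 111 x² + x − 1.71 = 0, giving x = 0.12 V (positive root), so V_SG = 0.99 V.
I_D = (V_DD − V_SG)/R = (2.58 − 0.99) / 47.7 = 0.0333 mA.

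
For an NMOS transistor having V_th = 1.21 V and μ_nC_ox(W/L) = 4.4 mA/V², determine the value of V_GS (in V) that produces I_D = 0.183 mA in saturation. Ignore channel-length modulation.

In saturation I_D = ½ k_n (V_GS − V_th)², so V_GS − V_th = √(2 I_D / k_n) = √(2 × 0.183 / 4.4) = 0.288 V.
V_GS = 1.21 + 0.288 = 1.5 V.

V_GS = 1.50 V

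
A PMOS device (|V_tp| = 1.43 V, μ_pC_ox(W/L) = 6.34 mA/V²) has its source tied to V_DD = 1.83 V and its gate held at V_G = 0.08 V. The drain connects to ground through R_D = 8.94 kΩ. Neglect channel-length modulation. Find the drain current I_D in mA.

V_SG = V_DD − V_G = 1.83 − 0.08 = 1.75 V, so V_ov = 1.75 − 1.43 = 0.32 V.
Assume saturation: I_D = ½ k_p V_ov² = 0.5 × 6.34 × 0.32² = 0.325 mA, giving V_SD = V_DD − I_D R_D = 1.83 − 0.325 × 8.94 = -1.07 V.
But -1.07 V < V_ov = 0.32 V, so the device is actually in triode.
In triode I_D = k_p[V_ov V_SD − ½ V_SD²] and I_D = (V_DD − V_SD)/R_D. Equating: 28.3 V_SD² − 19.14 V_SD + 1.83 = 0, giving V_SD = 0.115 V (the root below V_ov).
I_D = (1.83 − 0.115) / 8.94 = 0.192 mA.

I_D = 0.192 mA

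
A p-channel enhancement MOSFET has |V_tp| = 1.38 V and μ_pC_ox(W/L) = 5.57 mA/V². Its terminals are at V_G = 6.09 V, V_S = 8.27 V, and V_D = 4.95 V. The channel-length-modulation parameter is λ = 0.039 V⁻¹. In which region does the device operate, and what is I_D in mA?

V_SG = V_S − V_G = 8.27 − 6.09 = 2.18 V; V_SD = V_S − V_D = 8.27 − 4.95 = 3.32 V.
V_ov = V_SG − |V_tp| = 2.18 − 1.38 = 0.8 V.
Since V_SD = 3.32 V ≥ V_ov = 0.8 V, the device is in saturation.
I_D = ½ k_p V_ov² (1 + λ V_SD) = 0.5 × 5.57 × 0.8² × (1 + 0.039 × 3.32) = 2.01 mA.

Saturation; I_D = 2.01 mA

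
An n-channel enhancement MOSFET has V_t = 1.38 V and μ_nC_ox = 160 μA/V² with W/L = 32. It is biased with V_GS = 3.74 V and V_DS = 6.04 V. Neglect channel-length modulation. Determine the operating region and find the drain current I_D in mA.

Saturation; I_D = 14.3 mA

k_n = μ_nC_ox · (W/L) = 5.12 mA/V².
V_ov = V_GS − V_t = 3.74 − 1.38 = 2.36 V.
Since V_DS = 6.04 V ≥ V_ov = 2.36 V, the device is in saturation.
I_D = ½ k_n V_ov² = 0.5 × 5.12 × 2.36² = 14.3 mA.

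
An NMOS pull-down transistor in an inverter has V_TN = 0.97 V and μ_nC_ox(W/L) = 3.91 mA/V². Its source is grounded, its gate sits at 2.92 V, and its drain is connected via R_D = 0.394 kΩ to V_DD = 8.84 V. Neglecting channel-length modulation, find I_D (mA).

I_D = 7.43 mA

V_GS = V_G = 2.92 V, so V_ov = 2.92 − 0.97 = 1.95 V.
Assume saturation: I_D = ½ k_n V_ov² = 0.5 × 3.91 × 1.95² = 7.43 mA, giving V_DS = V_DD − I_D R_D = 8.84 − 7.43 × 0.394 = 5.91 V.
V_DS = 5.91 V ≥ V_ov = 1.95 V, confirming saturation.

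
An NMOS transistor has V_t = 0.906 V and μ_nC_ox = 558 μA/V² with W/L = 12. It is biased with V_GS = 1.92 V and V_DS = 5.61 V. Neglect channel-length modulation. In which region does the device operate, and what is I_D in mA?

k_n = μ_nC_ox · (W/L) = 6.696 mA/V².
V_ov = V_GS − V_t = 1.92 − 0.906 = 1.01 V.
Since V_DS = 5.61 V ≥ V_ov = 1.01 V, the device is in saturation.
I_D = ½ k_n V_ov² = 0.5 × 6.696 × 1.01² = 3.44 mA.

Saturation; I_D = 3.44 mA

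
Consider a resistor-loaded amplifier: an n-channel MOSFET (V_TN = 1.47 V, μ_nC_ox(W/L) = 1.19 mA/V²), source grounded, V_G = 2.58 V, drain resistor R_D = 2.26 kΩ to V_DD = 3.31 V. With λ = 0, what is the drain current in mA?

V_GS = V_G = 2.58 V, so V_ov = 2.58 − 1.47 = 1.11 V.
Assume saturation: I_D = ½ k_n V_ov² = 0.5 × 1.19 × 1.11² = 0.733 mA, giving V_DS = V_DD − I_D R_D = 3.31 − 0.733 × 2.26 = 1.65 V.
V_DS = 1.65 V ≥ V_ov = 1.11 V, confirming saturation.

I_D = 0.733 mA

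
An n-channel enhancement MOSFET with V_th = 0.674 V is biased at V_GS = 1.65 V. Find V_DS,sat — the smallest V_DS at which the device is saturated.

V_DS,sat = 0.976 V

The boundary between triode and saturation is V_DS = V_GS − V_th = V_ov.
V_ov = 1.65 − 0.674 = 0.976 V.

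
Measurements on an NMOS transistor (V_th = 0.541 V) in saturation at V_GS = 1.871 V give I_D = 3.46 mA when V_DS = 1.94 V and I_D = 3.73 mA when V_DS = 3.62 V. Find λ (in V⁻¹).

λ = 0.0510 V⁻¹

With V_GS fixed, I_D ∝ (1 + λ V_DS) in saturation, so I_D2/I_D1 = (1 + λ V_DS2)/(1 + λ V_DS1).
3.73/3.46 = 1.078 = (1 + 3.62 λ)/(1 + 1.94 λ).
Solving: λ (I_D1 V_DS2 − I_D2 V_DS1) = I_D2 − I_D1, so λ = (3.73 − 3.46) / (3.46 × 3.62 − 3.73 × 1.94) = 0.27 / 5.29 = 0.051 V⁻¹.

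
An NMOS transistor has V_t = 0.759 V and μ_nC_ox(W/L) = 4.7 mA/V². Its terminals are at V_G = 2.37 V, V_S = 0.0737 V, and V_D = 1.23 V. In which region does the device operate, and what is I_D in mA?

Triode; I_D = 5.21 mA

V_GS = V_G − V_S = 2.37 − 0.0737 = 2.3 V; V_DS = V_D − V_S = 1.23 − 0.0737 = 1.16 V.
V_ov = V_GS − V_t = 2.3 − 0.759 = 1.54 V.
Since V_DS = 1.16 V < V_ov = 1.54 V, the device is in the triode region.
I_D = k_n [V_ov · V_DS − ½ V_DS²] = 4.7 × [1.54 × 1.16 − 0.5 × 1.16²] = 5.21 mA.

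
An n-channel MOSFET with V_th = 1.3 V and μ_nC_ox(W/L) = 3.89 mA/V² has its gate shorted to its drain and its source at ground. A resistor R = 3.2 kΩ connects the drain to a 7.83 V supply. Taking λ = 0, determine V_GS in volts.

With gate tied to drain, V_GS = V_DS ≥ V_GS − V_th, so the device is in saturation.
KCL at the drain: ½ k_n (V_GS − V_th)² = (V_DD − V_GS)/R.
Let x = V_GS − 1.3. Then 6.22 x² + x − 6.53 = 0, giving x = 0.947 V (positive root), so V_GS = 2.25 V.
I_D = (V_DD − V_GS)/R = (7.83 − 2.25) / 3.2 = 1.74 mA.

V_GS = 2.25 V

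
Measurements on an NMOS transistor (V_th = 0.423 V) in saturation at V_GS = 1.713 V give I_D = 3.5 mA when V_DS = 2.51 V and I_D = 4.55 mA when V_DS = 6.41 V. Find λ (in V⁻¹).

With V_GS fixed, I_D ∝ (1 + λ V_DS) in saturation, so I_D2/I_D1 = (1 + λ V_DS2)/(1 + λ V_DS1).
4.55/3.5 = 1.3 = (1 + 6.41 λ)/(1 + 2.51 λ).
Solving: λ (I_D1 V_DS2 − I_D2 V_DS1) = I_D2 − I_D1, so λ = (4.55 − 3.5) / (3.5 × 6.41 − 4.55 × 2.51) = 1.05 / 11 = 0.0953 V⁻¹.

λ = 0.0953 V⁻¹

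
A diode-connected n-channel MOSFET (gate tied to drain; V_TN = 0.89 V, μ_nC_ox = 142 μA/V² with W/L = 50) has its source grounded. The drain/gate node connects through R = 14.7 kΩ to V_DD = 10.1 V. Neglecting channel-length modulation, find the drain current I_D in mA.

I_D = 0.599 mA

With gate tied to drain, V_GS = V_DS ≥ V_GS − V_TN, so the device is in saturation.
k_n = μ_nC_ox · (W/L) = 7.1 mA/V².
KCL at the drain: ½ k_n (V_GS − V_TN)² = (V_DD − V_GS)/R.
Let x = V_GS − 0.89. Then 52.2 x² + x − 9.21 = 0, giving x = 0.411 V (positive root), so V_GS = 1.3 V.
I_D = (V_DD − V_GS)/R = (10.1 − 1.3) / 14.7 = 0.599 mA.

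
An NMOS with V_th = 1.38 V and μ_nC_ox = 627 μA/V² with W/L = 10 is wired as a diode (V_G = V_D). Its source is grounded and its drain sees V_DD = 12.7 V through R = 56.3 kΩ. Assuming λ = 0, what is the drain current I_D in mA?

I_D = 0.197 mA

With gate tied to drain, V_GS = V_DS ≥ V_GS − V_th, so the device is in saturation.
k_n = μ_nC_ox · (W/L) = 6.27 mA/V².
KCL at the drain: ½ k_n (V_GS − V_th)² = (V_DD − V_GS)/R.
Let x = V_GS − 1.38. Then 177 x² + x − 11.32 = 0, giving x = 0.25 V (positive root), so V_GS = 1.63 V.
I_D = (V_DD − V_GS)/R = (12.7 − 1.63) / 56.3 = 0.197 mA.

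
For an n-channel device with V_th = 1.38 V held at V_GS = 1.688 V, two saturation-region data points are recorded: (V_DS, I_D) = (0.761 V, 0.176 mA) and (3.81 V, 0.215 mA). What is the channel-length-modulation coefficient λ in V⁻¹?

With V_GS fixed, I_D ∝ (1 + λ V_DS) in saturation, so I_D2/I_D1 = (1 + λ V_DS2)/(1 + λ V_DS1).
0.215/0.176 = 1.222 = (1 + 3.81 λ)/(1 + 0.761 λ).
Solving: λ (I_D1 V_DS2 − I_D2 V_DS1) = I_D2 − I_D1, so λ = (0.215 − 0.176) / (0.176 × 3.81 − 0.215 × 0.761) = 0.039 / 0.507 = 0.0769 V⁻¹.

λ = 0.0769 V⁻¹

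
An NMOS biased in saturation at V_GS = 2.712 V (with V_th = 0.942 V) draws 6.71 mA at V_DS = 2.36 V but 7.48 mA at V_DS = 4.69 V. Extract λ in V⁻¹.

With V_GS fixed, I_D ∝ (1 + λ V_DS) in saturation, so I_D2/I_D1 = (1 + λ V_DS2)/(1 + λ V_DS1).
7.48/6.71 = 1.115 = (1 + 4.69 λ)/(1 + 2.36 λ).
Solving: λ (I_D1 V_DS2 − I_D2 V_DS1) = I_D2 − I_D1, so λ = (7.48 − 6.71) / (6.71 × 4.69 − 7.48 × 2.36) = 0.77 / 13.8 = 0.0557 V⁻¹.

λ = 0.0557 V⁻¹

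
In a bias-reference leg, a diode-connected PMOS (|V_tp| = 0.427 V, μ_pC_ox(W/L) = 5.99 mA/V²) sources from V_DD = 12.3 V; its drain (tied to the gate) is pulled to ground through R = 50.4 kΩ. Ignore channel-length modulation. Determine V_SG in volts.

With gate tied to drain, V_SG = V_SD ≥ V_SG − |V_tp|, so the device is in saturation.
KCL at the drain: ½ k_p (V_SG − |V_tp|)² = (V_DD − V_SG)/R.
Let x = V_SG − 0.427. Then 151 x² + x − 11.87 = 0, giving x = 0.277 V (positive root), so V_SG = 0.704 V.
I_D = (V_DD − V_SG)/R = (12.3 − 0.704) / 50.4 = 0.23 mA.

V_SG = 0.704 V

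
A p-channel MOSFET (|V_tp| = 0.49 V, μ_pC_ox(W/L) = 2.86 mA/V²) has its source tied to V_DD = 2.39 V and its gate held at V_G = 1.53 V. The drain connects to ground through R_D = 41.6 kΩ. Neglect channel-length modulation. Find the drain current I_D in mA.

V_SG = V_DD − V_G = 2.39 − 1.53 = 0.86 V, so V_ov = 0.86 − 0.49 = 0.37 V.
Assume saturation: I_D = ½ k_p V_ov² = 0.5 × 2.86 × 0.37² = 0.196 mA, giving V_SD = V_DD − I_D R_D = 2.39 − 0.196 × 41.6 = -5.75 V.
But -5.75 V < V_ov = 0.37 V, so the device is actually in triode.
In triode I_D = k_p[V_ov V_SD − ½ V_SD²] and I_D = (V_DD − V_SD)/R_D. Equating: 59.5 V_SD² − 45.02 V_SD + 2.39 = 0, giving V_SD = 0.0574 V (the root below V_ov).
I_D = (2.39 − 0.0574) / 41.6 = 0.0561 mA.

I_D = 0.0561 mA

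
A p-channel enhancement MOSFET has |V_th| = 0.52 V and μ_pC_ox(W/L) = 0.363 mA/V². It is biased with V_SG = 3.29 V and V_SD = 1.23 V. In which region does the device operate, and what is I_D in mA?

V_ov = V_SG − |V_th| = 3.29 − 0.52 = 2.77 V.
Since V_SD = 1.23 V < V_ov = 2.77 V, the device is in the triode region.
I_D = k_p [V_ov · V_SD − ½ V_SD²] = 0.363 × [2.77 × 1.23 − 0.5 × 1.23²] = 0.962 mA.

Triode; I_D = 0.962 mA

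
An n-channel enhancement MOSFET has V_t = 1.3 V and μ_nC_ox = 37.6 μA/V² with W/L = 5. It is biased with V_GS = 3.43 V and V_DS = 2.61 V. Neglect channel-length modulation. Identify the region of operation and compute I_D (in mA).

k_n = μ_nC_ox · (W/L) = 0.188 mA/V².
V_ov = V_GS − V_t = 3.43 − 1.3 = 2.13 V.
Since V_DS = 2.61 V ≥ V_ov = 2.13 V, the device is in saturation.
I_D = ½ k_n V_ov² = 0.5 × 0.188 × 2.13² = 0.426 mA.

Saturation; I_D = 0.426 mA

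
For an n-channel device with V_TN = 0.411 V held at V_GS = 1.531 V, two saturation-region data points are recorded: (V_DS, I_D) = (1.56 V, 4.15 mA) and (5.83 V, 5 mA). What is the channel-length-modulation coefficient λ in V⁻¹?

λ = 0.0518 V⁻¹

With V_GS fixed, I_D ∝ (1 + λ V_DS) in saturation, so I_D2/I_D1 = (1 + λ V_DS2)/(1 + λ V_DS1).
5/4.15 = 1.205 = (1 + 5.83 λ)/(1 + 1.56 λ).
Solving: λ (I_D1 V_DS2 − I_D2 V_DS1) = I_D2 − I_D1, so λ = (5 − 4.15) / (4.15 × 5.83 − 5 × 1.56) = 0.85 / 16.4 = 0.0518 V⁻¹.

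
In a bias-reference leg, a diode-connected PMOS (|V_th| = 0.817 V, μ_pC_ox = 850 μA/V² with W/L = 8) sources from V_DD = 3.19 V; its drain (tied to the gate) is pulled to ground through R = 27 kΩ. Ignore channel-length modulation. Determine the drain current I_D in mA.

I_D = 0.0821 mA

With gate tied to drain, V_SG = V_SD ≥ V_SG − |V_th|, so the device is in saturation.
k_p = μ_pC_ox · (W/L) = 6.8 mA/V².
KCL at the drain: ½ k_p (V_SG − |V_th|)² = (V_DD − V_SG)/R.
Let x = V_SG − 0.817. Then 91.8 x² + x − 2.373 = 0, giving x = 0.155 V (positive root), so V_SG = 0.972 V.
I_D = (V_DD − V_SG)/R = (3.19 − 0.972) / 27 = 0.0821 mA.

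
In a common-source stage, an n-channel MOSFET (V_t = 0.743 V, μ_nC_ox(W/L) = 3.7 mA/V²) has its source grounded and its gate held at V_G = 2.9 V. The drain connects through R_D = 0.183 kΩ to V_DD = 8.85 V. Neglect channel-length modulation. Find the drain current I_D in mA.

V_GS = V_G = 2.9 V, so V_ov = 2.9 − 0.743 = 2.16 V.
Assume saturation: I_D = ½ k_n V_ov² = 0.5 × 3.7 × 2.16² = 8.61 mA, giving V_DS = V_DD − I_D R_D = 8.85 − 8.61 × 0.183 = 7.27 V.
V_DS = 7.27 V ≥ V_ov = 2.16 V, confirming saturation.

I_D = 8.61 mA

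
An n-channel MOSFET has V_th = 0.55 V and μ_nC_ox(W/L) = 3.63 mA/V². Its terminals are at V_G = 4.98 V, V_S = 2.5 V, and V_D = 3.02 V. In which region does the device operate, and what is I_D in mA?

Triode; I_D = 3.15 mA

V_GS = V_G − V_S = 4.98 − 2.5 = 2.48 V; V_DS = V_D − V_S = 3.02 − 2.5 = 0.52 V.
V_ov = V_GS − V_th = 2.48 − 0.55 = 1.93 V.
Since V_DS = 0.52 V < V_ov = 1.93 V, the device is in the triode region.
I_D = k_n [V_ov · V_DS − ½ V_DS²] = 3.63 × [1.93 × 0.52 − 0.5 × 0.52²] = 3.15 mA.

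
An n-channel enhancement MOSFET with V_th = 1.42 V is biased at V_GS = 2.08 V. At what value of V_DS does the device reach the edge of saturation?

The boundary between triode and saturation is V_DS = V_GS − V_th = V_ov.
V_ov = 2.08 − 1.42 = 0.66 V.

V_DS,sat = 0.660 V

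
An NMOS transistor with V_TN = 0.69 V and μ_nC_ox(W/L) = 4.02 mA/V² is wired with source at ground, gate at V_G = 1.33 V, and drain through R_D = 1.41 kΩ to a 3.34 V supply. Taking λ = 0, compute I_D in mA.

V_GS = V_G = 1.33 V, so V_ov = 1.33 − 0.69 = 0.64 V.
Assume saturation: I_D = ½ k_n V_ov² = 0.5 × 4.02 × 0.64² = 0.823 mA, giving V_DS = V_DD − I_D R_D = 3.34 − 0.823 × 1.41 = 2.18 V.
V_DS = 2.18 V ≥ V_ov = 0.64 V, confirming saturation.

I_D = 0.823 mA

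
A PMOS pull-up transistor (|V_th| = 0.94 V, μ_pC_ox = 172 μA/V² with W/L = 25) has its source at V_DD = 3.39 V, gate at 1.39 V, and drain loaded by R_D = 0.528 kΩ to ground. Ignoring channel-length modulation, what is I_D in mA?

I_D = 2.42 mA

V_SG = V_DD − V_G = 3.39 − 1.39 = 2 V, so V_ov = 2 − 0.94 = 1.06 V.
k_p = μ_pC_ox · (W/L) = 4.3 mA/V².
Assume saturation: I_D = ½ k_p V_ov² = 0.5 × 4.3 × 1.06² = 2.42 mA, giving V_SD = V_DD − I_D R_D = 3.39 − 2.42 × 0.528 = 2.11 V.
V_SD = 2.11 V ≥ V_ov = 1.06 V, confirming saturation.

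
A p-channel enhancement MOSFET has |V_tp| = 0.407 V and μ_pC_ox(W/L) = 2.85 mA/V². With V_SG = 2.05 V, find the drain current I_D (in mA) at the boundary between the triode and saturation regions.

At the boundary V_SD = V_ov = V_SG − |V_tp| = 2.05 − 0.407 = 1.64 V.
I_D = ½ k_p V_ov² = 0.5 × 2.85 × 1.64² = 3.85 mA.

I_D = 3.85 mA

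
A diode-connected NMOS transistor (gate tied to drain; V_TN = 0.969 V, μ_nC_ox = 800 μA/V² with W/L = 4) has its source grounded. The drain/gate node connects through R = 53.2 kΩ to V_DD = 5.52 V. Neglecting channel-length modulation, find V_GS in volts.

V_GS = 1.19 V

With gate tied to drain, V_GS = V_DS ≥ V_GS − V_TN, so the device is in saturation.
k_n = μ_nC_ox · (W/L) = 3.2 mA/V².
KCL at the drain: ½ k_n (V_GS − V_TN)² = (V_DD − V_GS)/R.
Let x = V_GS − 0.969. Then 85.1 x² + x − 4.551 = 0, giving x = 0.225 V (positive root), so V_GS = 1.19 V.
I_D = (V_DD − V_GS)/R = (5.52 − 1.19) / 53.2 = 0.0813 mA.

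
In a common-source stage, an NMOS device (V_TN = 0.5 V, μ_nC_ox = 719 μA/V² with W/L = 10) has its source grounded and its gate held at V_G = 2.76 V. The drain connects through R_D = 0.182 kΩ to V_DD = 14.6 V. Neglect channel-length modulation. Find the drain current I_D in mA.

I_D = 18.4 mA

V_GS = V_G = 2.76 V, so V_ov = 2.76 − 0.5 = 2.26 V.
k_n = μ_nC_ox · (W/L) = 7.19 mA/V².
Assume saturation: I_D = ½ k_n V_ov² = 0.5 × 7.19 × 2.26² = 18.4 mA, giving V_DS = V_DD − I_D R_D = 14.6 − 18.4 × 0.182 = 11.3 V.
V_DS = 11.3 V ≥ V_ov = 2.26 V, confirming saturation.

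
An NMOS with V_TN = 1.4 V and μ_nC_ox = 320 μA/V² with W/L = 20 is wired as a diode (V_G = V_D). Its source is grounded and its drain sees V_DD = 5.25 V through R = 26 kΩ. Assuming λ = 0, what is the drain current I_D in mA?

I_D = 0.140 mA

With gate tied to drain, V_GS = V_DS ≥ V_GS − V_TN, so the device is in saturation.
k_n = μ_nC_ox · (W/L) = 6.4 mA/V².
KCL at the drain: ½ k_n (V_GS − V_TN)² = (V_DD − V_GS)/R.
Let x = V_GS − 1.4. Then 83.2 x² + x − 3.85 = 0, giving x = 0.209 V (positive root), so V_GS = 1.61 V.
I_D = (V_DD − V_GS)/R = (5.25 − 1.61) / 26 = 0.14 mA.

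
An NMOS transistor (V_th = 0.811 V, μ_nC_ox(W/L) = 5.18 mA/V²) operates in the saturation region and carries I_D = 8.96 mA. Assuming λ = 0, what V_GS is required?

In saturation I_D = ½ k_n (V_GS − V_th)², so V_GS − V_th = √(2 I_D / k_n) = √(2 × 8.96 / 5.18) = 1.86 V.
V_GS = 0.811 + 1.86 = 2.67 V.

V_GS = 2.67 V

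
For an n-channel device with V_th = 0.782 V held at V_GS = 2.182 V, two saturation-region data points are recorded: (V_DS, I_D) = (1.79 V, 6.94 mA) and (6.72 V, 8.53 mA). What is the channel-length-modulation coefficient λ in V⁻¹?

With V_GS fixed, I_D ∝ (1 + λ V_DS) in saturation, so I_D2/I_D1 = (1 + λ V_DS2)/(1 + λ V_DS1).
8.53/6.94 = 1.229 = (1 + 6.72 λ)/(1 + 1.79 λ).
Solving: λ (I_D1 V_DS2 − I_D2 V_DS1) = I_D2 − I_D1, so λ = (8.53 − 6.94) / (6.94 × 6.72 − 8.53 × 1.79) = 1.59 / 31.4 = 0.0507 V⁻¹.

λ = 0.0507 V⁻¹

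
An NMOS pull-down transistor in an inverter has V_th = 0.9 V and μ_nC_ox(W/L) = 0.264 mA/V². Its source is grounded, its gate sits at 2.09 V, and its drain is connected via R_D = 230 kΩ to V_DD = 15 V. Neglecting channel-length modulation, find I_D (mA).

V_GS = V_G = 2.09 V, so V_ov = 2.09 − 0.9 = 1.19 V.
Assume saturation: I_D = ½ k_n V_ov² = 0.5 × 0.264 × 1.19² = 0.187 mA, giving V_DS = V_DD − I_D R_D = 15 − 0.187 × 230 = -28 V.
But -28 V < V_ov = 1.19 V, so the device is actually in triode.
In triode I_D = k_n[V_ov V_DS − ½ V_DS²] and I_D = (V_DD − V_DS)/R_D. Equating: 30.4 V_DS² − 73.26 V_DS + 15 = 0, giving V_DS = 0.226 V (the root below V_ov).
I_D = (15 − 0.226) / 230 = 0.0642 mA.

I_D = 0.0642 mA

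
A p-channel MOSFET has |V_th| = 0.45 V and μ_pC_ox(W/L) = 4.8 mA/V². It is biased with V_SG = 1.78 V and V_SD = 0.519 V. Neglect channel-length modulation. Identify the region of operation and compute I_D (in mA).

Triode; I_D = 2.67 mA

V_ov = V_SG − |V_th| = 1.78 − 0.45 = 1.33 V.
Since V_SD = 0.519 V < V_ov = 1.33 V, the device is in the triode region.
I_D = k_p [V_ov · V_SD − ½ V_SD²] = 4.8 × [1.33 × 0.519 − 0.5 × 0.519²] = 2.67 mA.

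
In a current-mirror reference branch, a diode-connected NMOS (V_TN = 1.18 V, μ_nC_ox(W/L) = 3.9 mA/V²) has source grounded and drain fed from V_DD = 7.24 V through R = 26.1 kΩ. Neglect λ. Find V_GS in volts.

V_GS = 1.52 V

With gate tied to drain, V_GS = V_DS ≥ V_GS − V_TN, so the device is in saturation.
KCL at the drain: ½ k_n (V_GS − V_TN)² = (V_DD − V_GS)/R.
Let x = V_GS − 1.18. Then 50.9 x² + x − 6.06 = 0, giving x = 0.335 V (positive root), so V_GS = 1.52 V.
I_D = (V_DD − V_GS)/R = (7.24 − 1.52) / 26.1 = 0.219 mA.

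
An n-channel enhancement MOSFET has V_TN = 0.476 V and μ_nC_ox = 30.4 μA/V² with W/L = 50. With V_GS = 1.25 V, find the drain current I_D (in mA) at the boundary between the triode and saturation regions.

At the boundary V_DS = V_ov = V_GS − V_TN = 1.25 − 0.476 = 0.774 V.
k_n = μ_nC_ox · (W/L) = 1.52 mA/V².
I_D = ½ k_n V_ov² = 0.5 × 1.52 × 0.774² = 0.455 mA.

I_D = 0.455 mA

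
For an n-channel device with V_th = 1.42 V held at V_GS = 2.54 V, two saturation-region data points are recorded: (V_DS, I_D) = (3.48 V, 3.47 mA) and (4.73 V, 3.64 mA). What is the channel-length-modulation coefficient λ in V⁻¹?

λ = 0.0454 V⁻¹

With V_GS fixed, I_D ∝ (1 + λ V_DS) in saturation, so I_D2/I_D1 = (1 + λ V_DS2)/(1 + λ V_DS1).
3.64/3.47 = 1.049 = (1 + 4.73 λ)/(1 + 3.48 λ).
Solving: λ (I_D1 V_DS2 − I_D2 V_DS1) = I_D2 − I_D1, so λ = (3.64 − 3.47) / (3.47 × 4.73 − 3.64 × 3.48) = 0.17 / 3.75 = 0.0454 V⁻¹.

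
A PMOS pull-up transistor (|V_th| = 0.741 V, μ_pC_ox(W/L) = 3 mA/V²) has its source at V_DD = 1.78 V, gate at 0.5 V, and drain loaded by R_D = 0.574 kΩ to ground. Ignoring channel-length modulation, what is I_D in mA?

I_D = 0.436 mA

V_SG = V_DD − V_G = 1.78 − 0.5 = 1.28 V, so V_ov = 1.28 − 0.741 = 0.539 V.
Assume saturation: I_D = ½ k_p V_ov² = 0.5 × 3 × 0.539² = 0.436 mA, giving V_SD = V_DD − I_D R_D = 1.78 − 0.436 × 0.574 = 1.53 V.
V_SD = 1.53 V ≥ V_ov = 0.539 V, confirming saturation.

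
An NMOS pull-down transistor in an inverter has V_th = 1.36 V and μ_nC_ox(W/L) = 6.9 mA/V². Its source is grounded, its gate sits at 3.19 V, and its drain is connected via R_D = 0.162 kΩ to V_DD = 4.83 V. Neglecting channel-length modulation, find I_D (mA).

V_GS = V_G = 3.19 V, so V_ov = 3.19 − 1.36 = 1.83 V.
Assume saturation: I_D = ½ k_n V_ov² = 0.5 × 6.9 × 1.83² = 11.6 mA, giving V_DS = V_DD − I_D R_D = 4.83 − 11.6 × 0.162 = 2.96 V.
V_DS = 2.96 V ≥ V_ov = 1.83 V, confirming saturation.

I_D = 11.6 mA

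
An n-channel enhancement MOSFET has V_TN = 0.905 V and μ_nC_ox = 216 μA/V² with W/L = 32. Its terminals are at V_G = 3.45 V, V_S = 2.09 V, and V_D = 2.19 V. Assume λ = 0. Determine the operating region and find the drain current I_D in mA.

Triode; I_D = 0.280 mA

V_GS = V_G − V_S = 3.45 − 2.09 = 1.36 V; V_DS = V_D − V_S = 2.19 − 2.09 = 0.1 V.
k_n = μ_nC_ox · (W/L) = 6.912 mA/V².
V_ov = V_GS − V_TN = 1.36 − 0.905 = 0.455 V.
Since V_DS = 0.1 V < V_ov = 0.455 V, the device is in the triode region.
I_D = k_n [V_ov · V_DS − ½ V_DS²] = 6.912 × [0.455 × 0.1 − 0.5 × 0.1²] = 0.28 mA.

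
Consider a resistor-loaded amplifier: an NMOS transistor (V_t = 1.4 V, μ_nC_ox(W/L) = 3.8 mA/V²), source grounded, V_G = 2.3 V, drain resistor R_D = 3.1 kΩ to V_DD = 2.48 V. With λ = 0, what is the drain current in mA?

V_GS = V_G = 2.3 V, so V_ov = 2.3 − 1.4 = 0.9 V.
Assume saturation: I_D = ½ k_n V_ov² = 0.5 × 3.8 × 0.9² = 1.54 mA, giving V_DS = V_DD − I_D R_D = 2.48 − 1.54 × 3.1 = -2.29 V.
But -2.29 V < V_ov = 0.9 V, so the device is actually in triode.
In triode I_D = k_n[V_ov V_DS − ½ V_DS²] and I_D = (V_DD − V_DS)/R_D. Equating: 5.89 V_DS² − 11.6 V_DS + 2.48 = 0, giving V_DS = 0.244 V (the root below V_ov).
I_D = (2.48 − 0.244) / 3.1 = 0.721 mA.

I_D = 0.721 mA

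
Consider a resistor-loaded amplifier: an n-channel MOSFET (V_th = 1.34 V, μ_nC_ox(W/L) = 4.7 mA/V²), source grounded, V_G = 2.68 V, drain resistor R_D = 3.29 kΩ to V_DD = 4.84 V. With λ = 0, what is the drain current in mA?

V_GS = V_G = 2.68 V, so V_ov = 2.68 − 1.34 = 1.34 V.
Assume saturation: I_D = ½ k_n V_ov² = 0.5 × 4.7 × 1.34² = 4.22 mA, giving V_DS = V_DD − I_D R_D = 4.84 − 4.22 × 3.29 = -9.04 V.
But -9.04 V < V_ov = 1.34 V, so the device is actually in triode.
In triode I_D = k_n[V_ov V_DS − ½ V_DS²] and I_D = (V_DD − V_DS)/R_D. Equating: 7.73 V_DS² − 21.72 V_DS + 4.84 = 0, giving V_DS = 0.244 V (the root below V_ov).
I_D = (4.84 − 0.244) / 3.29 = 1.4 mA.

I_D = 1.40 mA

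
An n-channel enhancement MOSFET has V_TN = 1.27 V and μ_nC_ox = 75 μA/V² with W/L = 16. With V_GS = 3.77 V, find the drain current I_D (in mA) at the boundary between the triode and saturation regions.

I_D = 3.75 mA

At the boundary V_DS = V_ov = V_GS − V_TN = 3.77 − 1.27 = 2.5 V.
k_n = μ_nC_ox · (W/L) = 1.2 mA/V².
I_D = ½ k_n V_ov² = 0.5 × 1.2 × 2.5² = 3.75 mA.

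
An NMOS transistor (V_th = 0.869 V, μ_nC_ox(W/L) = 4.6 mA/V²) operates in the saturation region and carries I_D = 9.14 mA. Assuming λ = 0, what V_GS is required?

In saturation I_D = ½ k_n (V_GS − V_th)², so V_GS − V_th = √(2 I_D / k_n) = √(2 × 9.14 / 4.6) = 1.99 V.
V_GS = 0.869 + 1.99 = 2.86 V.

V_GS = 2.86 V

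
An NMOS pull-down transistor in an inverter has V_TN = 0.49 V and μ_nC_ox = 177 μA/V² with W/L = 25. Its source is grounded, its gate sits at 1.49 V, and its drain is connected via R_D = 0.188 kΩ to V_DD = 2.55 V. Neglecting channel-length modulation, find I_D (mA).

I_D = 2.21 mA

V_GS = V_G = 1.49 V, so V_ov = 1.49 − 0.49 = 1 V.
k_n = μ_nC_ox · (W/L) = 4.425 mA/V².
Assume saturation: I_D = ½ k_n V_ov² = 0.5 × 4.425 × 1² = 2.21 mA, giving V_DS = V_DD − I_D R_D = 2.55 − 2.21 × 0.188 = 2.13 V.
V_DS = 2.13 V ≥ V_ov = 1 V, confirming saturation.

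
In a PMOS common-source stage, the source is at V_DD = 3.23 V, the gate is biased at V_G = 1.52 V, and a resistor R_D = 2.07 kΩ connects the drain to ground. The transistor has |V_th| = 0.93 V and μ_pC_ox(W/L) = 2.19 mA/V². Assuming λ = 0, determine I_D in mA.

V_SG = V_DD − V_G = 3.23 − 1.52 = 1.71 V, so V_ov = 1.71 − 0.93 = 0.78 V.
Assume saturation: I_D = ½ k_p V_ov² = 0.5 × 2.19 × 0.78² = 0.666 mA, giving V_SD = V_DD − I_D R_D = 3.23 − 0.666 × 2.07 = 1.85 V.
V_SD = 1.85 V ≥ V_ov = 0.78 V, confirming saturation.

I_D = 0.666 mA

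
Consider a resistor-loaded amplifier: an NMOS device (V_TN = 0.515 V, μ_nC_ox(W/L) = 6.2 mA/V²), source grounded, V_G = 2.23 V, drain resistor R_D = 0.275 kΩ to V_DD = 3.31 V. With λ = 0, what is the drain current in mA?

I_D = 7.99 mA

V_GS = V_G = 2.23 V, so V_ov = 2.23 − 0.515 = 1.71 V.
Assume saturation: I_D = ½ k_n V_ov² = 0.5 × 6.2 × 1.71² = 9.12 mA, giving V_DS = V_DD − I_D R_D = 3.31 − 9.12 × 0.275 = 0.803 V.
But 0.803 V < V_ov = 1.71 V, so the device is actually in triode.
In triode I_D = k_n[V_ov V_DS − ½ V_DS²] and I_D = (V_DD − V_DS)/R_D. Equating: 0.853 V_DS² − 3.924 V_DS + 3.31 = 0, giving V_DS = 1.11 V (the root below V_ov).
I_D = (3.31 − 1.11) / 0.275 = 7.99 mA.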